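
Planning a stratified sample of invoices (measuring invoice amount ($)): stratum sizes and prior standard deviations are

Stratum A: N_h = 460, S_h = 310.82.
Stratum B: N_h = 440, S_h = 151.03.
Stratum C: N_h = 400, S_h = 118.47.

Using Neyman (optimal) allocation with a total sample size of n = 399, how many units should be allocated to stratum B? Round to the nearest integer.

103

Neyman allocation: n_h = n · N_h S_h / Σ N_i S_i, with n = 399.
  stratum A: N_h·S_h = 460·310.82 = 142977.20
  stratum B: N_h·S_h = 440·151.03 = 66453.20
  stratum C: N_h·S_h = 400·118.47 = 47388.00
Σ N_h S_h = 256818.40
n for stratum B = 399·66453.20/256818.40 = 103.243 → 103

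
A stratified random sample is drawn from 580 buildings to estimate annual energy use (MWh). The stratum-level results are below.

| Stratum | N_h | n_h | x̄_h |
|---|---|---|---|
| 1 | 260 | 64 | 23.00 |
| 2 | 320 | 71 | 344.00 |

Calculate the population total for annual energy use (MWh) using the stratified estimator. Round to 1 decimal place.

τ̂_st = Σ N_h x̄_h = 260·23.00 + 320·344.00 = 116060.0

τ̂_st ≈ 116060.0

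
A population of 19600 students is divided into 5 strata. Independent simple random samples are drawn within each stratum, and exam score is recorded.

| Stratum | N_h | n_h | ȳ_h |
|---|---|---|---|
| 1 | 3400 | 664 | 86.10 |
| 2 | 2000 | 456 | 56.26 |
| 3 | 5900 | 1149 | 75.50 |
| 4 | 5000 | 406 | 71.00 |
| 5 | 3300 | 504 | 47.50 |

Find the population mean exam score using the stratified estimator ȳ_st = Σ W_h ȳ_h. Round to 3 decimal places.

N = Σ N_h = 19600. Stratum weights W_h = N_h/N.
ȳ_st = (3400·86.10 + 2000·56.26 + 5900·75.50 + 5000·71.00 + 3300·47.50) / 19600 = 69.51327

ȳ_st ≈ 69.513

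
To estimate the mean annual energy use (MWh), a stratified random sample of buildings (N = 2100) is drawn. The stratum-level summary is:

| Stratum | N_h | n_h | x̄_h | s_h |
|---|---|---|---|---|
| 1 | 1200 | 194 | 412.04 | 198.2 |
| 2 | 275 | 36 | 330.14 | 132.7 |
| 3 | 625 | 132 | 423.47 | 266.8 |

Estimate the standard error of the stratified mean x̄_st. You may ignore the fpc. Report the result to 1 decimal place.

V̂(x̄_st) = Σ W_h² s_h²/n_h, with W_h = N_h/N and N = 2100:
  stratum 1: (1200/2100)²·198.2²/194 = 66.1195
  stratum 2: (275/2100)²·132.7²/36 = 8.38815
  stratum 3: (625/2100)²·266.8²/132 = 47.766
V̂(x̄_st) = 122.274
SE(x̄_st) = √122.274 = 11.0577

SE(x̄_st) ≈ 11.1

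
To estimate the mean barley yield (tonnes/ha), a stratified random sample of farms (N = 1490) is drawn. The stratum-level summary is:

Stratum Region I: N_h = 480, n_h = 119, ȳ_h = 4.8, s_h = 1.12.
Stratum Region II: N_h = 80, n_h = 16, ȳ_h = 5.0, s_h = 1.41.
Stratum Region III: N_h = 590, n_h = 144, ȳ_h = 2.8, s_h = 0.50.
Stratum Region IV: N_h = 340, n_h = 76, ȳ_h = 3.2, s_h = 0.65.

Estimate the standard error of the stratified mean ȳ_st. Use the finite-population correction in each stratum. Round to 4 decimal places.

SE(ȳ_st) ≈ 0.0392

V̂(ȳ_st) = Σ W_h² (1 − n_h/N_h) s_h²/n_h, with W_h = N_h/N and N = 1490:
  stratum Region I: (480/1490)²·(1 − 119/480)·1.12²/119 = 0.000822744
  stratum Region II: (80/1490)²·(1 − 16/80)·1.41²/16 = 0.00028656
  stratum Region III: (590/1490)²·(1 − 144/590)·0.50²/144 = 0.000205775
  stratum Region IV: (340/1490)²·(1 − 76/340)·0.65²/76 = 0.000224762
V̂(ȳ_st) = 0.00153984
SE(ȳ_st) = √0.00153984 = 0.0392408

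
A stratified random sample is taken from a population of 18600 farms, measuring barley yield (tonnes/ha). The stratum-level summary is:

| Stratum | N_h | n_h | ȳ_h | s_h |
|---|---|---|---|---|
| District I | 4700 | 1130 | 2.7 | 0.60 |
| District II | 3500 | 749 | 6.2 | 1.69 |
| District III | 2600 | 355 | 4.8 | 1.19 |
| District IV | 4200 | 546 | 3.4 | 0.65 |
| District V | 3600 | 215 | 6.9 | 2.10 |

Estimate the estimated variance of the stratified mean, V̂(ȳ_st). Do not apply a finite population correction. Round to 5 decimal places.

V̂(ȳ_st) = Σ W_h² s_h²/n_h, with W_h = N_h/N and N = 18600:
  stratum District I: (4700/18600)²·0.60²/1130 = 2.0342e-05
  stratum District II: (3500/18600)²·1.69²/749 = 0.000135021
  stratum District III: (2600/18600)²·1.19²/355 = 7.79447e-05
  stratum District IV: (4200/18600)²·0.65²/546 = 3.94554e-05
  stratum District V: (3600/18600)²·2.10²/215 = 0.000768386
V̂(ȳ_st) = 0.00104115

V̂(ȳ_st) ≈ 0.00104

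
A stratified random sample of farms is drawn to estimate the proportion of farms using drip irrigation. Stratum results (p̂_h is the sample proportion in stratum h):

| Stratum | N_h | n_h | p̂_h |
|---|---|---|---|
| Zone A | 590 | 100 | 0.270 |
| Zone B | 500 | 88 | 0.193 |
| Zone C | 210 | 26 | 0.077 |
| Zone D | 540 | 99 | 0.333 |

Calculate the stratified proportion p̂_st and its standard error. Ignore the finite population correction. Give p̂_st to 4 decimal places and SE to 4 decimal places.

p̂_st ≈ 0.2455, SE ≈ 0.0239

N = 1840; stratum weights W_h = N_h/N.
p̂_st = Σ W_h p̂_h = (590·0.270 + 500·0.193 + 210·0.077 + 540·0.333)/1840 = 0.24554
V̂(p̂_st) = Σ W_h² p̂_h(1−p̂_h)/(n_h−1):
  stratum Zone A: (590/1840)²·0.270·0.730/99 = 0.000204701
  stratum Zone B: (500/1840)²·0.193·0.807/87 = 0.000132195
  stratum Zone C: (210/1840)²·0.077·0.923/25 = 3.70301e-05
  stratum Zone D: (540/1840)²·0.333·0.667/98 = 0.000195207
V̂(p̂_st) = 0.000569134; SE = √V̂ = 0.0238565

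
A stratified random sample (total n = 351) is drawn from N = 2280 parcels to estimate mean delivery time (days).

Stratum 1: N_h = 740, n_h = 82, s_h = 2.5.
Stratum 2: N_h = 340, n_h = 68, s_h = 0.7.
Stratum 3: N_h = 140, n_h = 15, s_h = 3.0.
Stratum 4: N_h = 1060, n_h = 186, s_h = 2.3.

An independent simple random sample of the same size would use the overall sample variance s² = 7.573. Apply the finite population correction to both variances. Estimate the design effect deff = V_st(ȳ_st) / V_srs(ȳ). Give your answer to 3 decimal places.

deff ≈ 0.786

V̂(ȳ_st) = Σ W_h² (1 − n_h/N_h) s_h²/n_h, with W_h = N_h/N and N = 2280:
  stratum 1: (740/2280)²·(1 − 82/740)·2.5²/82 = 0.00713927
  stratum 2: (340/2280)²·(1 − 68/340)·0.7²/68 = 0.000128193
  stratum 3: (140/2280)²·(1 − 15/140)·3.0²/15 = 0.00201985
  stratum 4: (1060/2280)²·(1 − 186/1060)·2.3²/186 = 0.00506863
V_st = 0.0143559
V_srs = (1 − 351/2280)·7.573/351 = 0.018254
deff = V_st / V_srs = 0.0143559/0.018254 = 0.7865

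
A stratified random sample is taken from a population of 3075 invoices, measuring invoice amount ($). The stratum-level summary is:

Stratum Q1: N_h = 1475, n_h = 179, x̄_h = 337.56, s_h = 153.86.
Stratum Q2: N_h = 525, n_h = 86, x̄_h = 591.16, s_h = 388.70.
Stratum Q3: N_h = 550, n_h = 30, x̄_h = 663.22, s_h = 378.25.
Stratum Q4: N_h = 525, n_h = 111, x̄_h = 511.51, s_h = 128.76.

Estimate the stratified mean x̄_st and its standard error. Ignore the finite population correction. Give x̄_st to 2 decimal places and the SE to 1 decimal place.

x̄_st ≈ 468.80, SE ≈ 15.4

x̄_st = Σ W_h x̄_h = (1475·337.56 + 525·591.16 + 550·663.22 + 525·511.51)/3075 = 468.80447
V̂(x̄_st) = Σ W_h² s_h²/n_h, with W_h = N_h/N and N = 3075:
  stratum Q1: (1475/3075)²·153.86²/179 = 30.4293
  stratum Q2: (525/3075)²·388.70²/86 = 51.2105
  stratum Q3: (550/3075)²·378.25²/30 = 152.571
  stratum Q4: (525/3075)²·128.76²/111 = 4.35379
V̂(x̄_st) = 238.565
SE(x̄_st) = √238.565 = 15.4455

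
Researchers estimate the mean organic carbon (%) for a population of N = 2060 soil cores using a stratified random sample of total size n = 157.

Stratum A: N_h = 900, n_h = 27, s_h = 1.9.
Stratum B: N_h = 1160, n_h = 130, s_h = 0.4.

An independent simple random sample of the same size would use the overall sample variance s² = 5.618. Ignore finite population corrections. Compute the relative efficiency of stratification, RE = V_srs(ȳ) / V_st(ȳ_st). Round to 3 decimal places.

RE ≈ 1.381

V̂(ȳ_st) = Σ W_h² s_h²/n_h, with W_h = N_h/N and N = 2060:
  stratum A: (900/2060)²·1.9²/27 = 0.0255208
  stratum B: (1160/2060)²·0.4²/130 = 0.000390264
V_st = 0.025911
V_srs = s²/n = 5.618/157 = 0.0357834
Relative efficiency = V_srs / V_st = 0.0357834/0.025911 = 1.3810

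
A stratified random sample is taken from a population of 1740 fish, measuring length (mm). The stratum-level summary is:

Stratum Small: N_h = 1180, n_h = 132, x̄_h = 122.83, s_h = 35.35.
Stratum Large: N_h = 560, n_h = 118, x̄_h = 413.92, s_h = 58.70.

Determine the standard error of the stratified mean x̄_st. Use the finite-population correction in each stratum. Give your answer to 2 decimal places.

SE(x̄_st) ≈ 2.50

V̂(x̄_st) = Σ W_h² (1 − n_h/N_h) s_h²/n_h, with W_h = N_h/N and N = 1740:
  stratum Small: (1180/1740)²·(1 − 132/1180)·35.35²/132 = 3.86678
  stratum Large: (560/1740)²·(1 − 118/560)·58.70²/118 = 2.38729
V̂(x̄_st) = 6.25408
SE(x̄_st) = √6.25408 = 2.50082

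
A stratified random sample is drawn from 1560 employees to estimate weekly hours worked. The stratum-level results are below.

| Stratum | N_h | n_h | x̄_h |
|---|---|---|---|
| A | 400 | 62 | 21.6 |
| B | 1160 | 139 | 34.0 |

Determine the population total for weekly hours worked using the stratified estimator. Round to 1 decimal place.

τ̂_st ≈ 48080.0

τ̂_st = Σ N_h x̄_h = 400·21.6 + 1160·34.0 = 48080.0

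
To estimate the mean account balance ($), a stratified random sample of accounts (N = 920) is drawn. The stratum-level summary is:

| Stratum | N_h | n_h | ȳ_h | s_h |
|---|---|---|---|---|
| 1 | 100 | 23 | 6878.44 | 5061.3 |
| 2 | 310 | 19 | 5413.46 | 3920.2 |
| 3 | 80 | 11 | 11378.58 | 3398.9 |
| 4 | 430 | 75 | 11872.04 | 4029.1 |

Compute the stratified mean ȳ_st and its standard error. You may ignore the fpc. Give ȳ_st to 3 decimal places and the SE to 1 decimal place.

ȳ_st ≈ 9110.087, SE ≈ 400.3

ȳ_st = Σ W_h ȳ_h = (100·6878.44 + 310·5413.46 + 80·11378.58 + 430·11872.04)/920 = 9110.08717
V̂(ȳ_st) = Σ W_h² s_h²/n_h, with W_h = N_h/N and N = 920:
  stratum 1: (100/920)²·5061.3²/23 = 13158.9
  stratum 2: (310/920)²·3920.2²/19 = 91835.5
  stratum 3: (80/920)²·3398.9²/11 = 7941.24
  stratum 4: (430/920)²·4029.1²/75 = 47284.2
V̂(ȳ_st) = 160220
SE(ȳ_st) = √160220 = 400.275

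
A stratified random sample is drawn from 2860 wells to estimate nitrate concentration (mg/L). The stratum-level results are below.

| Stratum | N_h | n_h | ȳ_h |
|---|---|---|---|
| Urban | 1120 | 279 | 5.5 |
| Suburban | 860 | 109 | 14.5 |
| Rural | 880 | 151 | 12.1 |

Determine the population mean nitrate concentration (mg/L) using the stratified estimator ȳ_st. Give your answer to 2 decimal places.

ȳ_st ≈ 10.24

N = Σ N_h = 2860. Stratum weights W_h = N_h/N.
ȳ_st = (1120·5.5 + 860·14.5 + 880·12.1) / 2860 = 10.2371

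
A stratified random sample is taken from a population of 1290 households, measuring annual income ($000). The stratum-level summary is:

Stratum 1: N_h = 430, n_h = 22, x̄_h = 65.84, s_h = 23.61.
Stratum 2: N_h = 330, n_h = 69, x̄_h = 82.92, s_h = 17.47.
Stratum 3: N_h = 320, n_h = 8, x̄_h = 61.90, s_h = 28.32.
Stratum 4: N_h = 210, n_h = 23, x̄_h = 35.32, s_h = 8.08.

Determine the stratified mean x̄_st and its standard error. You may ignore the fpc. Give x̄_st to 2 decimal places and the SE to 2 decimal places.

x̄_st = Σ W_h x̄_h = (430·65.84 + 330·82.92 + 320·61.90 + 210·35.32)/1290 = 64.26357
V̂(x̄_st) = Σ W_h² s_h²/n_h, with W_h = N_h/N and N = 1290:
  stratum 1: (430/1290)²·23.61²/22 = 2.81531
  stratum 2: (330/1290)²·17.47²/69 = 0.289458
  stratum 3: (320/1290)²·28.32²/8 = 6.16903
  stratum 4: (210/1290)²·8.08²/23 = 0.0752236
V̂(x̄_st) = 9.34903
SE(x̄_st) = √9.34903 = 3.05762

x̄_st ≈ 64.26, SE ≈ 3.06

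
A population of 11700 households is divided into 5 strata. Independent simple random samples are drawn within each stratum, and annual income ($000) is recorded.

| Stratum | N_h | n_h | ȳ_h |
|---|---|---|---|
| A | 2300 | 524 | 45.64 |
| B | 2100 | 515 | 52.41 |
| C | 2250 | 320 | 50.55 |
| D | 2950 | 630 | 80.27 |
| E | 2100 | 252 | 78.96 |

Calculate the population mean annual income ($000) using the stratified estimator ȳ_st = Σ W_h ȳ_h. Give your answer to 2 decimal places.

ȳ_st ≈ 62.51

N = Σ N_h = 11700. Stratum weights W_h = N_h/N.
ȳ_st = (2300·45.64 + 2100·52.41 + 2250·50.55 + 2950·80.27 + 2100·78.96) / 11700 = 62.5114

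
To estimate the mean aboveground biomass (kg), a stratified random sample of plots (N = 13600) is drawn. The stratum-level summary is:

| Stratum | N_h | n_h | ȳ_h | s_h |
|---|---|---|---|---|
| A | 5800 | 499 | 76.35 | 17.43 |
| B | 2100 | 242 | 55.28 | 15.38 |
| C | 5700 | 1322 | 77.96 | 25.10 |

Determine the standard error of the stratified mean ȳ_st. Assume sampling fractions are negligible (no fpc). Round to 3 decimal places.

SE(ȳ_st) ≈ 0.467

V̂(ȳ_st) = Σ W_h² s_h²/n_h, with W_h = N_h/N and N = 13600:
  stratum A: (5800/13600)²·17.43²/499 = 0.110732
  stratum B: (2100/13600)²·15.38²/242 = 0.0233055
  stratum C: (5700/13600)²·25.10²/1322 = 0.083712
V̂(ȳ_st) = 0.217749
SE(ȳ_st) = √0.217749 = 0.466636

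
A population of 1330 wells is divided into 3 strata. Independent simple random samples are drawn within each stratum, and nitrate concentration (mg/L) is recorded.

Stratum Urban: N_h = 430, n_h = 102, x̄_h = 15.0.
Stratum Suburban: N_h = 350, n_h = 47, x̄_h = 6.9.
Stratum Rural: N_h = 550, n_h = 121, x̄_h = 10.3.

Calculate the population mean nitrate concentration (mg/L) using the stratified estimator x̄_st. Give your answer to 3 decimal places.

x̄_st ≈ 10.925

N = Σ N_h = 1330. Stratum weights W_h = N_h/N.
x̄_st = (430·15.0 + 350·6.9 + 550·10.3) / 1330 = 10.92481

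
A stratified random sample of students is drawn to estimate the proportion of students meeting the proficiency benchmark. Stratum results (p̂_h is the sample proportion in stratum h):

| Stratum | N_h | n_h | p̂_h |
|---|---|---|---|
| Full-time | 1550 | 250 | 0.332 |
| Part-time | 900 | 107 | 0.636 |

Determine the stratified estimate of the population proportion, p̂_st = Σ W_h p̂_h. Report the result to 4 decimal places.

p̂_st ≈ 0.4437

N = 2450; stratum weights W_h = N_h/N.
p̂_st = Σ W_h p̂_h = (1550·0.332 + 900·0.636)/2450 = 0.44367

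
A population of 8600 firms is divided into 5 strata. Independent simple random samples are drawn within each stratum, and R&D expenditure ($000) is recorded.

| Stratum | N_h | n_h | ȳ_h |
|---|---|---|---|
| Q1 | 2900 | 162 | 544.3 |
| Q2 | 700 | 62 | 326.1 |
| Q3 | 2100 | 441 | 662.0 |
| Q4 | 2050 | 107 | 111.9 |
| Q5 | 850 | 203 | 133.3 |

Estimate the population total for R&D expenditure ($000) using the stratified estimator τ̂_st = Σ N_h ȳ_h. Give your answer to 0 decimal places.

τ̂_st = Σ N_h ȳ_h = 2900·544.3 + 700·326.1 + 2100·662.0 + 2050·111.9 + 850·133.3 = 3539640

τ̂_st ≈ 3539640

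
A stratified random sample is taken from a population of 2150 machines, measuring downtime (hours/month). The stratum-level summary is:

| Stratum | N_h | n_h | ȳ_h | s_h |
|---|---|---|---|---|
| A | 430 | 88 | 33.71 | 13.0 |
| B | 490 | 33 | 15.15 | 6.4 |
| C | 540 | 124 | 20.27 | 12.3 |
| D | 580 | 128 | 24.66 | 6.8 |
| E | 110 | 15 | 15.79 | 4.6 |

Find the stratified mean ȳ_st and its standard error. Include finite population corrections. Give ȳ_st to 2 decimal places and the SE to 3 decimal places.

ȳ_st ≈ 22.75, SE ≈ 0.452

ȳ_st = Σ W_h ȳ_h = (430·33.71 + 490·15.15 + 540·20.27 + 580·24.66 + 110·15.79)/2150 = 22.74619
V̂(ȳ_st) = Σ W_h² (1 − n_h/N_h) s_h²/n_h, with W_h = N_h/N and N = 2150:
  stratum A: (430/2150)²·(1 − 88/430)·13.0²/88 = 0.0610973
  stratum B: (490/2150)²·(1 − 33/490)·6.4²/33 = 0.0601286
  stratum C: (540/2150)²·(1 − 124/540)·12.3²/124 = 0.0592924
  stratum D: (580/2150)²·(1 − 128/580)·6.8²/128 = 0.0204879
  stratum E: (110/2150)²·(1 − 15/110)·4.6²/15 = 0.00318907
V̂(ȳ_st) = 0.204195
SE(ȳ_st) = √0.204195 = 0.45188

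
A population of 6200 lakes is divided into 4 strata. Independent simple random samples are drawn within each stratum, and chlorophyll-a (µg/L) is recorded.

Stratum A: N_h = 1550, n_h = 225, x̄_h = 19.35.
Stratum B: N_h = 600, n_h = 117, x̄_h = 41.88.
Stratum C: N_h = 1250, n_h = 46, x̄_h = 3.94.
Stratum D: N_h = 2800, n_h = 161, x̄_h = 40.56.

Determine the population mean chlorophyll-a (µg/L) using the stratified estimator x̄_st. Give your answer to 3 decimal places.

x̄_st ≈ 28.002

N = Σ N_h = 6200. Stratum weights W_h = N_h/N.
x̄_st = (1550·19.35 + 600·41.88 + 1250·3.94 + 2800·40.56) / 6200 = 28.00218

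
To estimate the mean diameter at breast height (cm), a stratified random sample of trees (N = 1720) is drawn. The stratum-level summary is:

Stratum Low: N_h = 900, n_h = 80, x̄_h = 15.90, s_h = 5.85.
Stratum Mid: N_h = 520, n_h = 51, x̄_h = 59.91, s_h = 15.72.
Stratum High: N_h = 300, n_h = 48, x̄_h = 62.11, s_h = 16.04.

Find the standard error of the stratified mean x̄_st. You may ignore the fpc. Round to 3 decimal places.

SE(x̄_st) ≈ 0.850

V̂(x̄_st) = Σ W_h² s_h²/n_h, with W_h = N_h/N and N = 1720:
  stratum Low: (900/1720)²·5.85²/80 = 0.117125
  stratum Mid: (520/1720)²·15.72²/51 = 0.442879
  stratum High: (300/1720)²·16.04²/48 = 0.163062
V̂(x̄_st) = 0.723066
SE(x̄_st) = √0.723066 = 0.850333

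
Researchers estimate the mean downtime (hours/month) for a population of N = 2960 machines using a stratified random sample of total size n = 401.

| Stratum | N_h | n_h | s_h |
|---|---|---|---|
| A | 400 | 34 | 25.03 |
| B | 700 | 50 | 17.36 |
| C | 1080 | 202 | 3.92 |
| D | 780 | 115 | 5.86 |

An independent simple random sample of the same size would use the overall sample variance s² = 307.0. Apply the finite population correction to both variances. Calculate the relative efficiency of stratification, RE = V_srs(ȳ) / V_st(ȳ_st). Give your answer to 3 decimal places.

V̂(ȳ_st) = Σ W_h² (1 − n_h/N_h) s_h²/n_h, with W_h = N_h/N and N = 2960:
  stratum A: (400/2960)²·(1 − 34/400)·25.03²/34 = 0.307893
  stratum B: (700/2960)²·(1 − 50/700)·17.36²/50 = 0.313009
  stratum C: (1080/2960)²·(1 − 202/1080)·3.92²/202 = 0.00823295
  stratum D: (780/2960)²·(1 − 115/780)·5.86²/115 = 0.0176779
V_st = 0.646814
V_srs = (1 − 401/2960)·307.0/401 = 0.66187
Relative efficiency = V_srs / V_st = 0.66187/0.646814 = 1.0233

RE ≈ 1.023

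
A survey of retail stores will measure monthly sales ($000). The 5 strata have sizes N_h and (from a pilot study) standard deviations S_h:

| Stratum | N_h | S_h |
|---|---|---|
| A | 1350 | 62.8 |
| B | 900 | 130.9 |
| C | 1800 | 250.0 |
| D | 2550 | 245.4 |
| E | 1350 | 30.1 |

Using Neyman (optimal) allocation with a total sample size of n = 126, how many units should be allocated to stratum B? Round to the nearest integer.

Neyman allocation: n_h = n · N_h S_h / Σ N_i S_i, with n = 126.
  stratum A: N_h·S_h = 1350·62.8 = 84780.00
  stratum B: N_h·S_h = 900·130.9 = 117810.00
  stratum C: N_h·S_h = 1800·250.0 = 450000.00
  stratum D: N_h·S_h = 2550·245.4 = 625770.00
  stratum E: N_h·S_h = 1350·30.1 = 40635.00
Σ N_h S_h = 1318995.00
n for stratum B = 126·117810.00/1318995.00 = 11.254 → 11

11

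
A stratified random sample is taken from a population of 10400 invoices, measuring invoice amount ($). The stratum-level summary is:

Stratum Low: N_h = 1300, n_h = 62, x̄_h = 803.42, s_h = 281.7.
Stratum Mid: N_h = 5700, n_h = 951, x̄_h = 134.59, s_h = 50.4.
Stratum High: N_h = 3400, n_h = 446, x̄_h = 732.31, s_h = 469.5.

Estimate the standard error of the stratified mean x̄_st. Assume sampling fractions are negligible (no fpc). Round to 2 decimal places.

SE(x̄_st) ≈ 8.58

V̂(x̄_st) = Σ W_h² s_h²/n_h, with W_h = N_h/N and N = 10400:
  stratum Low: (1300/10400)²·281.7²/62 = 19.9987
  stratum Mid: (5700/10400)²·50.4²/951 = 0.80235
  stratum High: (3400/10400)²·469.5²/446 = 52.8235
V̂(x̄_st) = 73.6246
SE(x̄_st) = √73.6246 = 8.58048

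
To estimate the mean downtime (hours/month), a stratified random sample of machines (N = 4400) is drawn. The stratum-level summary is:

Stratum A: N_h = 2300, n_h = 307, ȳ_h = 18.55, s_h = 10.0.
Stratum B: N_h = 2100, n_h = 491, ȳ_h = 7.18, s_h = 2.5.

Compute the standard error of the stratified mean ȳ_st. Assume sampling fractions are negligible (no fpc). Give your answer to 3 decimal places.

SE(ȳ_st) ≈ 0.303

V̂(ȳ_st) = Σ W_h² s_h²/n_h, with W_h = N_h/N and N = 4400:
  stratum A: (2300/4400)²·10.0²/307 = 0.0890045
  stratum B: (2100/4400)²·2.5²/491 = 0.00289956
V̂(ȳ_st) = 0.0919041
SE(ȳ_st) = √0.0919041 = 0.303157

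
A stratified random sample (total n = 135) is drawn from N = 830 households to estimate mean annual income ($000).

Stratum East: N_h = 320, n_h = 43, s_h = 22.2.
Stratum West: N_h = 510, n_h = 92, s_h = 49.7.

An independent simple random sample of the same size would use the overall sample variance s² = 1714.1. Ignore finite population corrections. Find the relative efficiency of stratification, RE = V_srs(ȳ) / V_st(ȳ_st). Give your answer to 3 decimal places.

RE ≈ 1.072

V̂(ȳ_st) = Σ W_h² s_h²/n_h, with W_h = N_h/N and N = 830:
  stratum East: (320/830)²·22.2²/43 = 1.70365
  stratum West: (510/830)²·49.7²/92 = 10.137
V_st = 11.8406
V_srs = s²/n = 1714.1/135 = 12.697
Relative efficiency = V_srs / V_st = 12.697/11.8406 = 1.0723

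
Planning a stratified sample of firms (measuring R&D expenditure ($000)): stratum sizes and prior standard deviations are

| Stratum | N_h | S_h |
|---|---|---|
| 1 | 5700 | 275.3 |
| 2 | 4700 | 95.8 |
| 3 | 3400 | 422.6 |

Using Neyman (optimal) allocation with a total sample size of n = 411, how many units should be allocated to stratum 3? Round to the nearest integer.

Neyman allocation: n_h = n · N_h S_h / Σ N_i S_i, with n = 411.
  stratum 1: N_h·S_h = 5700·275.3 = 1569210.00
  stratum 2: N_h·S_h = 4700·95.8 = 450260.00
  stratum 3: N_h·S_h = 3400·422.6 = 1436840.00
Σ N_h S_h = 3456310.00
n for stratum 3 = 411·1436840.00/3456310.00 = 170.859 → 171

171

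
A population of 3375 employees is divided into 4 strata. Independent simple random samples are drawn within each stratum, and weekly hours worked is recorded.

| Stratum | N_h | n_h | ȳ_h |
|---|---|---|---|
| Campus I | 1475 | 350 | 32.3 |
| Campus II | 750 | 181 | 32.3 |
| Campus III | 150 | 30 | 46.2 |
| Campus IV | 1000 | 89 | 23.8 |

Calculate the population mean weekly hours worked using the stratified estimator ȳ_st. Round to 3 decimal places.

N = Σ N_h = 3375. Stratum weights W_h = N_h/N.
ȳ_st = (1475·32.3 + 750·32.3 + 150·46.2 + 1000·23.8) / 3375 = 30.39926

ȳ_st ≈ 30.399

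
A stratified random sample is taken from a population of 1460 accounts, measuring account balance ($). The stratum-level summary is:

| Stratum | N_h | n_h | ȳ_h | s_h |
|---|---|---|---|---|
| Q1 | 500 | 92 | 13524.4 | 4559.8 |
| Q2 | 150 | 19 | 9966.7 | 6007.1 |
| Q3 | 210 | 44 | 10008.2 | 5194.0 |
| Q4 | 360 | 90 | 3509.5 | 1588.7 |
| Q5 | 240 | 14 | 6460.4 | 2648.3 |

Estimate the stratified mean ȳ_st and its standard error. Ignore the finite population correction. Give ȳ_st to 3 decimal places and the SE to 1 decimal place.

ȳ_st ≈ 9022.495, SE ≈ 272.9

ȳ_st = Σ W_h ȳ_h = (500·13524.4 + 150·9966.7 + 210·10008.2 + 360·3509.5 + 240·6460.4)/1460 = 9022.49521
V̂(ȳ_st) = Σ W_h² s_h²/n_h, with W_h = N_h/N and N = 1460:
  stratum Q1: (500/1460)²·4559.8²/92 = 26505.6
  stratum Q2: (150/1460)²·6007.1²/19 = 20047.2
  stratum Q3: (210/1460)²·5194.0²/44 = 12684.8
  stratum Q4: (360/1460)²·1588.7²/90 = 1705.06
  stratum Q5: (240/1460)²·2648.3²/14 = 13537
V̂(ȳ_st) = 74479.7
SE(ȳ_st) = √74479.7 = 272.91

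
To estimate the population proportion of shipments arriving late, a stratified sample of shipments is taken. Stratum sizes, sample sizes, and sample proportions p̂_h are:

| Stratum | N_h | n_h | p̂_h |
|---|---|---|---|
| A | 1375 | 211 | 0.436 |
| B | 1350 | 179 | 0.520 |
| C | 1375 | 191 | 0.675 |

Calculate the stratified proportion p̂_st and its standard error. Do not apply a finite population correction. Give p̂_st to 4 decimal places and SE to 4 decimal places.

N = 4100; stratum weights W_h = N_h/N.
p̂_st = Σ W_h p̂_h = (1375·0.436 + 1350·0.520 + 1375·0.675)/4100 = 0.54381
V̂(p̂_st) = Σ W_h² p̂_h(1−p̂_h)/(n_h−1):
  stratum A: (1375/4100)²·0.436·0.564/210 = 0.000131699
  stratum B: (1350/4100)²·0.520·0.480/178 = 0.000152028
  stratum C: (1375/4100)²·0.675·0.325/190 = 0.000129859
V̂(p̂_st) = 0.000413586; SE = √V̂ = 0.0203368

p̂_st ≈ 0.5438, SE ≈ 0.0203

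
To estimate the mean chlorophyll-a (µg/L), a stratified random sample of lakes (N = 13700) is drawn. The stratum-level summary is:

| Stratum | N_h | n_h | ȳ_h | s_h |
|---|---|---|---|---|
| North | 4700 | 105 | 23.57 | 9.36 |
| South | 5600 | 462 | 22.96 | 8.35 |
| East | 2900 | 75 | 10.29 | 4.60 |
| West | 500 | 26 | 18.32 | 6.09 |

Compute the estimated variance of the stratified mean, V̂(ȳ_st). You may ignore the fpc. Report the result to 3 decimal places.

V̂(ȳ_st) = Σ W_h² s_h²/n_h, with W_h = N_h/N and N = 13700:
  stratum North: (4700/13700)²·9.36²/105 = 0.0982012
  stratum South: (5600/13700)²·8.35²/462 = 0.0252154
  stratum East: (2900/13700)²·4.60²/75 = 0.0126418
  stratum West: (500/13700)²·6.09²/26 = 0.00190003
V̂(ȳ_st) = 0.137958

V̂(ȳ_st) ≈ 0.138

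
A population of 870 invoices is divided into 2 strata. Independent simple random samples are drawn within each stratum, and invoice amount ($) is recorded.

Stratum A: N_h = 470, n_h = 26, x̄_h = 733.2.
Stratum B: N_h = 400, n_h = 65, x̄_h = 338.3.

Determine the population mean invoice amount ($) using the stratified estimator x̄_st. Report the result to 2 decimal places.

N = Σ N_h = 870. Stratum weights W_h = N_h/N.
x̄_st = (470·733.2 + 400·338.3) / 870 = 551.6368

x̄_st ≈ 551.64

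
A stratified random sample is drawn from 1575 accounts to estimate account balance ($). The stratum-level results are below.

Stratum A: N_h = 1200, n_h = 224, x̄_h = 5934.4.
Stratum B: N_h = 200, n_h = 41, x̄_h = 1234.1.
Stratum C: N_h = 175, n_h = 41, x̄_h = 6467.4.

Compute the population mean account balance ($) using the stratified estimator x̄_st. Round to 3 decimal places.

x̄_st ≈ 5396.759

N = Σ N_h = 1575. Stratum weights W_h = N_h/N.
x̄_st = (1200·5934.4 + 200·1234.1 + 175·6467.4) / 1575 = 5396.75873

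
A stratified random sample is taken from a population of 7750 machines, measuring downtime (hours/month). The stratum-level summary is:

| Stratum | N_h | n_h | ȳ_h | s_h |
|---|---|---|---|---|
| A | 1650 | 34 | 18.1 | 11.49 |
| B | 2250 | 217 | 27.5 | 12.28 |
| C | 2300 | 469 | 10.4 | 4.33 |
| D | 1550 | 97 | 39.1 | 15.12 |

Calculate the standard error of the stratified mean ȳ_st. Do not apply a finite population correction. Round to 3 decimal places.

V̂(ȳ_st) = Σ W_h² s_h²/n_h, with W_h = N_h/N and N = 7750:
  stratum A: (1650/7750)²·11.49²/34 = 0.176005
  stratum B: (2250/7750)²·12.28²/217 = 0.0585732
  stratum C: (2300/7750)²·4.33²/469 = 0.00352091
  stratum D: (1550/7750)²·15.12²/97 = 0.094274
V̂(ȳ_st) = 0.332373
SE(ȳ_st) = √0.332373 = 0.576518

SE(ȳ_st) ≈ 0.577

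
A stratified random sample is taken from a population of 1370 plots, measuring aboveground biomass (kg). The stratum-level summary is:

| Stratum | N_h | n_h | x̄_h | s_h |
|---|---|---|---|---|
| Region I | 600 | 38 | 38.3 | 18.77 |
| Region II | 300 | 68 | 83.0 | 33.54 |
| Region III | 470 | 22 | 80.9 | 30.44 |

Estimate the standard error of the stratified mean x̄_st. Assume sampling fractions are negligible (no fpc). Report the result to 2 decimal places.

SE(x̄_st) ≈ 2.74

V̂(x̄_st) = Σ W_h² s_h²/n_h, with W_h = N_h/N and N = 1370:
  stratum Region I: (600/1370)²·18.77²/38 = 1.77831
  stratum Region II: (300/1370)²·33.54²/68 = 0.793266
  stratum Region III: (470/1370)²·30.44²/22 = 4.95703
V̂(x̄_st) = 7.5286
SE(x̄_st) = √7.5286 = 2.74383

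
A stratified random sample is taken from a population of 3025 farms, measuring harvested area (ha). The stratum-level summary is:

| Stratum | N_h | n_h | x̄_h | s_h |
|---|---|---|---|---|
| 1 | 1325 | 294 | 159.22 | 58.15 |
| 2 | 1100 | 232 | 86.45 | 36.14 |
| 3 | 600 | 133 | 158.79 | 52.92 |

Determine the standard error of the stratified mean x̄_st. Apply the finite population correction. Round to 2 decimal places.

V̂(x̄_st) = Σ W_h² (1 − n_h/N_h) s_h²/n_h, with W_h = N_h/N and N = 3025:
  stratum 1: (1325/3025)²·(1 − 294/1325)·58.15²/294 = 1.71702
  stratum 2: (1100/3025)²·(1 − 232/1100)·36.14²/232 = 0.587422
  stratum 3: (600/3025)²·(1 − 133/600)·52.92²/133 = 0.644771
V̂(x̄_st) = 2.94921
SE(x̄_st) = √2.94921 = 1.71733

SE(x̄_st) ≈ 1.72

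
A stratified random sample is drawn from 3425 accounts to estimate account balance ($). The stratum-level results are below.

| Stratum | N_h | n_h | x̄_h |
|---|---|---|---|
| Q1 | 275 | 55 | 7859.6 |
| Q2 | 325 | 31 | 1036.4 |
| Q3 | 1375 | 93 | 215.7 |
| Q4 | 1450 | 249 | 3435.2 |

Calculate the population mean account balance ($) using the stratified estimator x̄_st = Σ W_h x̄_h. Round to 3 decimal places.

N = Σ N_h = 3425. Stratum weights W_h = N_h/N.
x̄_st = (275·7859.6 + 325·1036.4 + 1375·215.7 + 1450·3435.2) / 3425 = 2270.32044

x̄_st ≈ 2270.320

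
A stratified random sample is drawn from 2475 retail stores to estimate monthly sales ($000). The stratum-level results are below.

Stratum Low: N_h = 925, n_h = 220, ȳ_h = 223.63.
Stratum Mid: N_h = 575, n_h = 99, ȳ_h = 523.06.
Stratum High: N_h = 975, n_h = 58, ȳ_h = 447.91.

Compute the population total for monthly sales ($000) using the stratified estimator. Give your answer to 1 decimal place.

τ̂_st ≈ 944329.5

τ̂_st = Σ N_h ȳ_h = 925·223.63 + 575·523.06 + 975·447.91 = 944329.5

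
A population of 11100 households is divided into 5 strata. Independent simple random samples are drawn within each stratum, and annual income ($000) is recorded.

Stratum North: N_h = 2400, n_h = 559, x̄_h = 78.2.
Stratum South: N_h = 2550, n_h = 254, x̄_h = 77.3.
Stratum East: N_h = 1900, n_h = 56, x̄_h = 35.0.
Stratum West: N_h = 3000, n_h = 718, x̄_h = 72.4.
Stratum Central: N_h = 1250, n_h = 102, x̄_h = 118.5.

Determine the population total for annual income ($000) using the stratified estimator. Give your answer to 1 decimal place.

τ̂_st ≈ 816620.0

τ̂_st = Σ N_h x̄_h = 2400·78.2 + 2550·77.3 + 1900·35.0 + 3000·72.4 + 1250·118.5 = 816620.0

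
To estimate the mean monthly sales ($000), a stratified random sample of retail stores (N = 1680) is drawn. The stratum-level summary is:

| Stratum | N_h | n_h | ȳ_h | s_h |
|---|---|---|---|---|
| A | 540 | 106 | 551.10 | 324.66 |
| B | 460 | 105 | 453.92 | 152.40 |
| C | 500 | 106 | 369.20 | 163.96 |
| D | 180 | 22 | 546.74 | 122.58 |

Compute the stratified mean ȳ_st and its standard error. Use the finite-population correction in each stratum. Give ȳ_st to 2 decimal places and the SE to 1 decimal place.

ȳ_st ≈ 469.89, SE ≈ 11.0

ȳ_st = Σ W_h ȳ_h = (540·551.10 + 460·453.92 + 500·369.20 + 180·546.74)/1680 = 469.88714
V̂(ȳ_st) = Σ W_h² (1 − n_h/N_h) s_h²/n_h, with W_h = N_h/N and N = 1680:
  stratum A: (540/1680)²·(1 − 106/540)·324.66²/106 = 82.5689
  stratum B: (460/1680)²·(1 − 105/460)·152.40²/105 = 12.7982
  stratum C: (500/1680)²·(1 − 106/500)·163.96²/106 = 17.7018
  stratum D: (180/1680)²·(1 − 22/180)·122.58²/22 = 6.8822
V̂(ȳ_st) = 119.951
SE(ȳ_st) = √119.951 = 10.9522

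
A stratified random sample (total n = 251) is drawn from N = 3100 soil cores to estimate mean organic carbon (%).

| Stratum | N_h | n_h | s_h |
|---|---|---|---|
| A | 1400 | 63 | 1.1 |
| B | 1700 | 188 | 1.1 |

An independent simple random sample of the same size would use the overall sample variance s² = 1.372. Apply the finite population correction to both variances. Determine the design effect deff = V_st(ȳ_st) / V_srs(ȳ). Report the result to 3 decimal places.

V̂(ȳ_st) = Σ W_h² (1 − n_h/N_h) s_h²/n_h, with W_h = N_h/N and N = 3100:
  stratum A: (1400/3100)²·(1 − 63/1400)·1.1²/63 = 0.00374094
  stratum B: (1700/3100)²·(1 − 188/1700)·1.1²/188 = 0.00172149
V_st = 0.00546243
V_srs = (1 − 251/3100)·1.372/251 = 0.00502355
deff = V_st / V_srs = 0.00546243/0.00502355 = 1.0874

deff ≈ 1.087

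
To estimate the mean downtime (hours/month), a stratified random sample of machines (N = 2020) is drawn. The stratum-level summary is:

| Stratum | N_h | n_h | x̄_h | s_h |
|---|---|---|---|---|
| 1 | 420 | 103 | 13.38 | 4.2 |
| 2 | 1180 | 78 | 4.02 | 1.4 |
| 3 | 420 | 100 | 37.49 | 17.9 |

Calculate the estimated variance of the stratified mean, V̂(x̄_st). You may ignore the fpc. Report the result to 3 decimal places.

V̂(x̄_st) = Σ W_h² s_h²/n_h, with W_h = N_h/N and N = 2020:
  stratum 1: (420/2020)²·4.2²/103 = 0.00740384
  stratum 2: (1180/2020)²·1.4²/78 = 0.00857478
  stratum 3: (420/2020)²·17.9²/100 = 0.138517
V̂(x̄_st) = 0.154495

V̂(x̄_st) ≈ 0.154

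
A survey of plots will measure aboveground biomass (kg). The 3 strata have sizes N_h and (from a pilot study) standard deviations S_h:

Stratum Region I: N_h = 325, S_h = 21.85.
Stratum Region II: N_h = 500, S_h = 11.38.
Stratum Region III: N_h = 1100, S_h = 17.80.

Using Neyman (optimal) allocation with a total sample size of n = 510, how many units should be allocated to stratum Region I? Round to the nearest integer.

112

Neyman allocation: n_h = n · N_h S_h / Σ N_i S_i, with n = 510.
  stratum Region I: N_h·S_h = 325·21.85 = 7101.25
  stratum Region II: N_h·S_h = 500·11.38 = 5690.00
  stratum Region III: N_h·S_h = 1100·17.80 = 19580.00
Σ N_h S_h = 32371.25
n for stratum Region I = 510·7101.25/32371.25 = 111.878 → 112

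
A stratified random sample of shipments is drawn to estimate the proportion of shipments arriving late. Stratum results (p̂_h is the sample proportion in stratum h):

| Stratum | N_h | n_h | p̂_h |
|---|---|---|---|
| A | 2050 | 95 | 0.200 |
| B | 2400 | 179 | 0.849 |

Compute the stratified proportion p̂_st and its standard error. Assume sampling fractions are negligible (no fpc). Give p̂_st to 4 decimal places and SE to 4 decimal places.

N = 4450; stratum weights W_h = N_h/N.
p̂_st = Σ W_h p̂_h = (2050·0.200 + 2400·0.849)/4450 = 0.55002
V̂(p̂_st) = Σ W_h² p̂_h(1−p̂_h)/(n_h−1):
  stratum A: (2050/4450)²·0.200·0.800/94 = 0.000361227
  stratum B: (2400/4450)²·0.849·0.151/178 = 0.000209492
V̂(p̂_st) = 0.000570719; SE = √V̂ = 0.0238897

p̂_st ≈ 0.5500, SE ≈ 0.0239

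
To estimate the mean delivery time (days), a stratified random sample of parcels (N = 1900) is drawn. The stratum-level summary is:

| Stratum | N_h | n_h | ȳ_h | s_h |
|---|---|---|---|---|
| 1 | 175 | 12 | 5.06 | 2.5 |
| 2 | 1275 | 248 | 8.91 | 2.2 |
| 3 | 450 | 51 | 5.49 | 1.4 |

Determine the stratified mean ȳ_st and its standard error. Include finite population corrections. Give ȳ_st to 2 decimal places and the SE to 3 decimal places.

ȳ_st ≈ 7.75, SE ≈ 0.114

ȳ_st = Σ W_h ȳ_h = (175·5.06 + 1275·8.91 + 450·5.49)/1900 = 7.74539
V̂(ȳ_st) = Σ W_h² (1 − n_h/N_h) s_h²/n_h, with W_h = N_h/N and N = 1900:
  stratum 1: (175/1900)²·(1 − 12/175)·2.5²/12 = 0.00411545
  stratum 2: (1275/1900)²·(1 − 248/1275)·2.2²/248 = 0.00707892
  stratum 3: (450/1900)²·(1 − 51/450)·1.4²/51 = 0.00191146
V̂(ȳ_st) = 0.0131058
SE(ȳ_st) = √0.0131058 = 0.114481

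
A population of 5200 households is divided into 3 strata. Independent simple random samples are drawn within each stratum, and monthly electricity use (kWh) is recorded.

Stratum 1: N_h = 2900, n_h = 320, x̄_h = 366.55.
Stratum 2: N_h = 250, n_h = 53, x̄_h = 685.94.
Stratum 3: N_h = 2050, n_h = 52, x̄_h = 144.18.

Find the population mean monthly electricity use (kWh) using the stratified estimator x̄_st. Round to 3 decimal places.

x̄_st ≈ 294.240

N = Σ N_h = 5200. Stratum weights W_h = N_h/N.
x̄_st = (2900·366.55 + 250·685.94 + 2050·144.18) / 5200 = 294.24019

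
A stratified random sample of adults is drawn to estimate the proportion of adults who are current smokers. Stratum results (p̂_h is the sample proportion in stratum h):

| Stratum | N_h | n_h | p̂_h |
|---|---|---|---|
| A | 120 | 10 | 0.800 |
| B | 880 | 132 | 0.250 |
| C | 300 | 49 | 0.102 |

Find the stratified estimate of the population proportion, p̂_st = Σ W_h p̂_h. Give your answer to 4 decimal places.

p̂_st ≈ 0.2666

N = 1300; stratum weights W_h = N_h/N.
p̂_st = Σ W_h p̂_h = (120·0.800 + 880·0.250 + 300·0.102)/1300 = 0.26662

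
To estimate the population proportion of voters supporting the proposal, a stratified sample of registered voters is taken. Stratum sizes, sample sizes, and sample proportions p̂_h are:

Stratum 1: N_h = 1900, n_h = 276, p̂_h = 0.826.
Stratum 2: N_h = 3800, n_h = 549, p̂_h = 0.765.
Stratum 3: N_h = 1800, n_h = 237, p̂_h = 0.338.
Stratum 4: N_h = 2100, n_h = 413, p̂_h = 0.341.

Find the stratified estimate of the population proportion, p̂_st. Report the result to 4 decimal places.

p̂_st ≈ 0.6043

N = 9600; stratum weights W_h = N_h/N.
p̂_st = Σ W_h p̂_h = (1900·0.826 + 3800·0.765 + 1800·0.338 + 2100·0.341)/9600 = 0.60426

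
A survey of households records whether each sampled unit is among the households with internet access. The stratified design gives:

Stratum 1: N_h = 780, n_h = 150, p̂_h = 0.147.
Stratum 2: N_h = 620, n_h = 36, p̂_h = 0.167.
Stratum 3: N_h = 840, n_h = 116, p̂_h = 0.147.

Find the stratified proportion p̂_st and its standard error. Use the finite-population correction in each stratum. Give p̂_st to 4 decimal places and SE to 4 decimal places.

N = 2240; stratum weights W_h = N_h/N.
p̂_st = Σ W_h p̂_h = (780·0.147 + 620·0.167 + 840·0.147)/2240 = 0.15254
V̂(p̂_st) = Σ W_h² (1 − n_h/N_h) p̂_h(1−p̂_h)/(n_h−1):
  stratum 1: (780/2240)²·(1 − 150/780)·0.147·0.853/149 = 8.24175e-05
  stratum 2: (620/2240)²·(1 − 36/620)·0.167·0.833/35 = 0.000286815
  stratum 3: (840/2240)²·(1 − 116/840)·0.147·0.853/115 = 0.000132157
V̂(p̂_st) = 0.00050139; SE = √V̂ = 0.0223917

p̂_st ≈ 0.1525, SE ≈ 0.0224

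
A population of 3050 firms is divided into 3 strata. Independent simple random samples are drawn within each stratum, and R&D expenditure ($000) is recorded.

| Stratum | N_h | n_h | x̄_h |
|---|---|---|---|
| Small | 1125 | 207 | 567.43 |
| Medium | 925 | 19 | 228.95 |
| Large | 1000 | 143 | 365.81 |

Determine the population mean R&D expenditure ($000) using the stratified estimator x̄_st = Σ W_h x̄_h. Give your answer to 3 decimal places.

N = Σ N_h = 3050. Stratum weights W_h = N_h/N.
x̄_st = (1125·567.43 + 925·228.95 + 1000·365.81) / 3050 = 398.67131

x̄_st ≈ 398.671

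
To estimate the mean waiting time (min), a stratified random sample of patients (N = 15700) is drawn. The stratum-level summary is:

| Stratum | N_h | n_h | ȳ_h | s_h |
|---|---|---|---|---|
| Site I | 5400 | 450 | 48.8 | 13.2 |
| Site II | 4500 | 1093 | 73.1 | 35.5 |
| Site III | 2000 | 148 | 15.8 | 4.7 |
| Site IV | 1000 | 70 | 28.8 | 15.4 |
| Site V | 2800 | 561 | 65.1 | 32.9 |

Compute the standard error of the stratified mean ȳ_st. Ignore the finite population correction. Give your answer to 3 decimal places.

V̂(ȳ_st) = Σ W_h² s_h²/n_h, with W_h = N_h/N and N = 15700:
  stratum Site I: (5400/15700)²·13.2²/450 = 0.0458061
  stratum Site II: (4500/15700)²·35.5²/1093 = 0.0947245
  stratum Site III: (2000/15700)²·4.7²/148 = 0.00242211
  stratum Site IV: (1000/15700)²·15.4²/70 = 0.013745
  stratum Site V: (2800/15700)²·32.9²/561 = 0.0613685
V̂(ȳ_st) = 0.218066
SE(ȳ_st) = √0.218066 = 0.466976

SE(ȳ_st) ≈ 0.467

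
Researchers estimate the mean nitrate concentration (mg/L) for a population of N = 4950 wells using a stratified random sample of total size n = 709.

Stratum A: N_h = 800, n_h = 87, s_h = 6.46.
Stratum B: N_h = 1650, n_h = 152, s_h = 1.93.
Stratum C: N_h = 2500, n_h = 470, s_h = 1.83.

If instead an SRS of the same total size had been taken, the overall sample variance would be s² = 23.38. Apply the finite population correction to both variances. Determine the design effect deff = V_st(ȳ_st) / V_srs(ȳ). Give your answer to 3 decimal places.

deff ≈ 0.535

V̂(ȳ_st) = Σ W_h² (1 − n_h/N_h) s_h²/n_h, with W_h = N_h/N and N = 4950:
  stratum A: (800/4950)²·(1 − 87/800)·6.46²/87 = 0.0111664
  stratum B: (1650/4950)²·(1 − 152/1650)·1.93²/152 = 0.00247205
  stratum C: (2500/4950)²·(1 − 470/2500)·1.83²/470 = 0.00147581
V_st = 0.0151143
V_srs = (1 − 709/4950)·23.38/709 = 0.0282528
deff = V_st / V_srs = 0.0151143/0.0282528 = 0.5350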